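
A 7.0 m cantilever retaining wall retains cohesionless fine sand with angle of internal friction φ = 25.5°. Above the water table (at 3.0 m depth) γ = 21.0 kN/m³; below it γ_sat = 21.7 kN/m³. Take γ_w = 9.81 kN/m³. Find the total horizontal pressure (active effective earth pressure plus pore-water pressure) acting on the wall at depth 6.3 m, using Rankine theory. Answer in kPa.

73.1 kPa

K_a = (1 − sin φ)/(1 + sin φ) = 0.3981.
γ' = 21.7 − 9.81 = 11.89 kN/m³.
Effective vertical stress at 6.3 m: σ'_v = 21.0×3.0 + 11.89×3.30 = 102.2 kPa.
σ'_h = K_a σ'_v = 0.3981 × 102.2 = 40.70 kPa; u = γ_w × 3.30 = 32.37 kPa.
Total σ_h = 40.70 + 32.37 = 73.07 kPa.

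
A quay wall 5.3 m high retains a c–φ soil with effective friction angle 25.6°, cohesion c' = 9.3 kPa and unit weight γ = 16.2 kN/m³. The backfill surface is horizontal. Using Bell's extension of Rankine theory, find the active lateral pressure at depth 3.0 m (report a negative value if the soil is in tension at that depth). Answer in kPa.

7.56 kPa

K_a = (1 − sin φ)/(1 + sin φ) = 0.3966.
σ_a = K_a γ z − 2c√K_a = 0.3966×16.2×3.0 − 2×9.3×0.6297 = 7.560 kPa.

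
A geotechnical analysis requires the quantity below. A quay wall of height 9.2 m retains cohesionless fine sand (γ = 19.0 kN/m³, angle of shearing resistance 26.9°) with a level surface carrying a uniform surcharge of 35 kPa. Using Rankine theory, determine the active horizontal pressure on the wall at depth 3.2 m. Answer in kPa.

36.1 kPa

K_a = (1 − sin φ)/(1 + sin φ) = 0.3770.
σ_v = γz + q = 19.0 × 3.2 + 35 = 95.80 kPa.
σ_h = K_a σ_v = 0.3770 × 95.80 = 36.12 kPa.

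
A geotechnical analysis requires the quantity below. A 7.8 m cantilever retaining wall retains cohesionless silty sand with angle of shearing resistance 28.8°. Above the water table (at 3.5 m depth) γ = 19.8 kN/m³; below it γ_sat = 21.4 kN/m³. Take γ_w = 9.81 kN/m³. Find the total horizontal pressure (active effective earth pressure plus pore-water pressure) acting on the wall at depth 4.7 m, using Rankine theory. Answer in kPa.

40.9 kPa

K_a = (1 − sin φ)/(1 + sin φ) = 0.3498.
γ' = 21.4 − 9.81 = 11.59 kN/m³.
Effective vertical stress at 4.7 m: σ'_v = 19.8×3.5 + 11.59×1.20 = 83.21 kPa.
σ'_h = K_a σ'_v = 0.3498 × 83.21 = 29.10 kPa; u = γ_w × 1.20 = 11.77 kPa.
Total σ_h = 29.10 + 11.77 = 40.87 kPa.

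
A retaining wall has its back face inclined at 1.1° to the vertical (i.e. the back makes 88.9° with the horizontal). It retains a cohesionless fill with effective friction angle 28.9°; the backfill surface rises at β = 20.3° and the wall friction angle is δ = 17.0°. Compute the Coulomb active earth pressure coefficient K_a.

K_a = sin²(α+φ) / [sin²α · sin(α−δ) · (1 + √{sin(φ+δ)sin(φ−β) / (sin(α−δ)sin(α+β))})²].
With α = 88.9°, φ = 28.9°, δ = 17.0°, β = 20.3°: K_a = 0.4546.

0.455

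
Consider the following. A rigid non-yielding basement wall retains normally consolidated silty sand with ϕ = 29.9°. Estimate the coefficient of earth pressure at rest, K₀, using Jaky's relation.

K₀ = 1 − sin φ' = 1 − sin 29.9° = 0.5015.

0.502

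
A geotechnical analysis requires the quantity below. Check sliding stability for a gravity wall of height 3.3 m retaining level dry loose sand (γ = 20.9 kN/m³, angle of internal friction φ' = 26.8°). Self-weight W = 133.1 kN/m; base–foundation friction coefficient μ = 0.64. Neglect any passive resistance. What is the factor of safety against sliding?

1.98

K_a = tan²(45° − 26.8°/2) = 0.3785.
P_a = ½K_aγH² = 0.5×0.3785×20.9×3.3² = 43.07 kN/m, acting at H/3 = 1.100 m above the base.
FS_sliding = μW / P_a = 0.64×133.1 / 43.07 = 1.978.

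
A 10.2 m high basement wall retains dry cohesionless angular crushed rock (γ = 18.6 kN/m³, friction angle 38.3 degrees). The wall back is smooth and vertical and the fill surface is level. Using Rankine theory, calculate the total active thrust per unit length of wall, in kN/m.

227 kN/m

K_a = tan²(45° − φ/2) = 0.2347.
P_a = ½ K_a γ H² = 0.5 × 0.2347 × 18.6 × 10.2² = 227.1 kN/m.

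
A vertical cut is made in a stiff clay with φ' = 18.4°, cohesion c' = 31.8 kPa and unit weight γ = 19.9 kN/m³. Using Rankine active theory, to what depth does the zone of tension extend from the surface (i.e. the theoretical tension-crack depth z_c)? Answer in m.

K_a = tan²(45° − 18.4°/2) = 0.5202; √K_a = 0.7212.
The active pressure is zero where K_a γ z = 2c√K_a, so z_c = 2c/(γ√K_a) = 2×31.8/(19.9×0.7212) = 4.431 m.

4.43 m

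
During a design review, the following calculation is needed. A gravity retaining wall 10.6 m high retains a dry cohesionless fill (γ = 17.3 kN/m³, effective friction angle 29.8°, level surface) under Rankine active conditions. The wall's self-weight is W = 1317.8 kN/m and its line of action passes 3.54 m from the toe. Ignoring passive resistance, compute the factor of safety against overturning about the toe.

K_a = tan²(45° − 29.8°/2) = 0.3360.
P_a = ½K_aγH² = 0.5×0.3360×17.3×10.6² = 326.6 kN/m, acting at H/3 = 3.533 m above the base.
Overturning moment M_o = P_a × H/3 = 326.6 × 3.533 = 1154.
Resisting moment M_r = W × 3.54 = 1317.8 × 3.54 = 4665.
FS_overturning = M_r/M_o = 4665/1154 = 4.043.

4.04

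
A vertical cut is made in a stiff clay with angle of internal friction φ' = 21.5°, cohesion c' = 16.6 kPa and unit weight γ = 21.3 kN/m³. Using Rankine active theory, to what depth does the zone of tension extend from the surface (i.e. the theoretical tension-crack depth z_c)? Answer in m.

K_a = tan²(45° − 21.5°/2) = 0.4636; √K_a = 0.6809.
The active pressure is zero where K_a γ z = 2c√K_a, so z_c = 2c/(γ√K_a) = 2×16.6/(21.3×0.6809) = 2.289 m.

2.29 m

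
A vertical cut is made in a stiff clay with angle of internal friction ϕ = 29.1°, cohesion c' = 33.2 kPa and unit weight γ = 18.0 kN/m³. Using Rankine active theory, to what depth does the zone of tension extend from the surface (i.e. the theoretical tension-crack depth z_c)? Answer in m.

6.28 m

K_a = tan²(45° − 29.1°/2) = 0.3456; √K_a = 0.5879.
The active pressure is zero where K_a γ z = 2c√K_a, so z_c = 2c/(γ√K_a) = 2×33.2/(18.0×0.5879) = 6.275 m.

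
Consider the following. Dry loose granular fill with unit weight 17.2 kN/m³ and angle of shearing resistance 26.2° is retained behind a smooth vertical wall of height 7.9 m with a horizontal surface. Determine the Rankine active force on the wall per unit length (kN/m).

K_a = tan²(45° − φ/2) = 0.3874.
P_a = ½ K_a γ H² = 0.5 × 0.3874 × 17.2 × 7.9² = 207.9 kN/m.

208 kN/m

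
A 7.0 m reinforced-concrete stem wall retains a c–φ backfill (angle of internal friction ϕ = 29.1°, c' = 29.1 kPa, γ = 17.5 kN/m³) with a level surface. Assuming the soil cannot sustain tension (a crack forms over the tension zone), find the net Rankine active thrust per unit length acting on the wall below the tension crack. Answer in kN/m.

K_a = 0.3456; √K_a = 0.5879.
Tension-crack depth z_c = 2c/(γ√K_a) = 2×29.1/(17.5×0.5879) = 5.657 m.
σ_a at base = K_a γ H − 2c√K_a = 0.3456×17.5×7.0 − 2×29.1×0.5879 = 8.121 kPa.
P_a = ½ × 8.121 × (H − z_c) = 0.5×8.121×1.343 = 5.452 kN/m.

5.45 kN/m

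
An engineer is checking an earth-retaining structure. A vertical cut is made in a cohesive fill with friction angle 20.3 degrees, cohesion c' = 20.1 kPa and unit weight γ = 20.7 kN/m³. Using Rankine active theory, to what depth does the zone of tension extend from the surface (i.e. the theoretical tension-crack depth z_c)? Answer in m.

2.79 m

K_a = tan²(45° − 20.3°/2) = 0.4849; √K_a = 0.6963.
The active pressure is zero where K_a γ z = 2c√K_a, so z_c = 2c/(γ√K_a) = 2×20.1/(20.7×0.6963) = 2.789 m.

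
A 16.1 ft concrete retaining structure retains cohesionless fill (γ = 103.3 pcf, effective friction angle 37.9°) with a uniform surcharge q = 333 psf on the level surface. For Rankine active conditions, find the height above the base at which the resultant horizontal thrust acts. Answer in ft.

K_a = 0.2389.
Triangular part P₁ = ½K_aγH² = 3199 at H/3 = 5.367 ft; rectangular part P₂ = K_a q H = 1281 at H/2 = 8.050 ft.
ȳ = (P₁·5.367 + P₂·8.050)/(P₁+P₂) = 6.134 ft.

6.13 ft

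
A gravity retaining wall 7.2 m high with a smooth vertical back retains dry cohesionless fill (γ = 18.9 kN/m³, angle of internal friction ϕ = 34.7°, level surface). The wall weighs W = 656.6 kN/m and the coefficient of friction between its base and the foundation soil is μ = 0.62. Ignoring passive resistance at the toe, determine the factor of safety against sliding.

3.03

K_a = tan²(45° − 34.7°/2) = 0.2745.
P_a = ½K_aγH² = 0.5×0.2745×18.9×7.2² = 134.5 kN/m, acting at H/3 = 2.400 m above the base.
FS_sliding = μW / P_a = 0.62×656.6 / 134.5 = 3.028.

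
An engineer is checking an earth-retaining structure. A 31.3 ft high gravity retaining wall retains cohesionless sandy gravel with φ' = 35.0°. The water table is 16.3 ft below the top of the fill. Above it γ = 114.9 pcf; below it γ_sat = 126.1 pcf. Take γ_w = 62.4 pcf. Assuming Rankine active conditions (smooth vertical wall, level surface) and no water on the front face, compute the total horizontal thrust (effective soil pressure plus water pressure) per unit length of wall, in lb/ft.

K_a = tan²(45° − φ/2) = 0.2710.
γ' = 126.1 − 62.4 = 63.70 pcf. Depth below WT = 15.0 ft.
σ'_h at WT = K_a γ d_w = 507.5 psf; at base = 507.5 + K_a γ' × 15.0 = 766.5 psf.
P₁ (0–16.3 ft) = ½×507.5×16.3 = 4136. P₂ (16.3–31.3 ft) = ½(507.5+766.5)×15.0 = 9555.
P_w = ½ γ_w h₂² = 0.5×62.4×15.0² = 7020. Total = 4136+9555+7020 = 20710 lb/ft.

20700 lb/ft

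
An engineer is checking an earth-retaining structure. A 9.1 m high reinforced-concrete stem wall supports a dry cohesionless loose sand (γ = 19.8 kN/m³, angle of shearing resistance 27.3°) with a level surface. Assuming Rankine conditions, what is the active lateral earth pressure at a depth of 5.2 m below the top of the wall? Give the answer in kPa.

K_a = (1 − sin φ)/(1 + sin φ) = 0.3711.
σ_h = K_a γ z = 0.3711 × 19.8 × 5.2 = 38.21 kPa.

38.2 kPa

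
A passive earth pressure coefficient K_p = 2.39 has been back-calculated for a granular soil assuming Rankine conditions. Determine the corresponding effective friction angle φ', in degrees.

K_p = (1+sin φ)/(1−sin φ) ⇒ sin φ = (K_p − 1)/(K_p + 1) = 0.4100.
φ = arcsin(0.4100) = 24.21°.

24.2°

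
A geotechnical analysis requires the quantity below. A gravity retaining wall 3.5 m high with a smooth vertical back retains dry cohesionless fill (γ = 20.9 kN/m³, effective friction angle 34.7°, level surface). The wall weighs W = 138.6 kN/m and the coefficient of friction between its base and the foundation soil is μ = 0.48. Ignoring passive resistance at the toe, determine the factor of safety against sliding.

1.89

K_a = tan²(45° − 34.7°/2) = 0.2745.
P_a = ½K_aγH² = 0.5×0.2745×20.9×3.5² = 35.14 kN/m, acting at H/3 = 1.167 m above the base.
FS_sliding = μW / P_a = 0.48×138.6 / 35.14 = 1.893.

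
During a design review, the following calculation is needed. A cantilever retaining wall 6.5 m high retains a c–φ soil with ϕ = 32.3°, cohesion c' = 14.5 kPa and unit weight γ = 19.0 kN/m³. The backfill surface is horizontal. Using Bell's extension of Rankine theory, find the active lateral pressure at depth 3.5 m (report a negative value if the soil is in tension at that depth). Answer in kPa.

4.21 kPa

K_a = (1 − sin φ)/(1 + sin φ) = 0.3035.
σ_a = K_a γ z − 2c√K_a = 0.3035×19.0×3.5 − 2×14.5×0.5509 = 4.206 kPa.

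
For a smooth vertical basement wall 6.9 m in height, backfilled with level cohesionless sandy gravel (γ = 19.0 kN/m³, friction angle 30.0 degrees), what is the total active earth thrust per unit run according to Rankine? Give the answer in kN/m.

K_a = tan²(45° − φ/2) = 0.3333.
P_a = ½ K_a γ H² = 0.5 × 0.3333 × 19.0 × 6.9² = 150.8 kN/m.

151 kN/m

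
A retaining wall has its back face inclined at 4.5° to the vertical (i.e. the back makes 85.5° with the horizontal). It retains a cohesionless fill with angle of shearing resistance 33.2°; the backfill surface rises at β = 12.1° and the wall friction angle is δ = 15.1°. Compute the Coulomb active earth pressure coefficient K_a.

K_a = sin²(α+φ) / [sin²α · sin(α−δ) · (1 + √{sin(φ+δ)sin(φ−β) / (sin(α−δ)sin(α+β))})²].
With α = 85.5°, φ = 33.2°, δ = 15.1°, β = 12.1°: K_a = 0.3481.

0.348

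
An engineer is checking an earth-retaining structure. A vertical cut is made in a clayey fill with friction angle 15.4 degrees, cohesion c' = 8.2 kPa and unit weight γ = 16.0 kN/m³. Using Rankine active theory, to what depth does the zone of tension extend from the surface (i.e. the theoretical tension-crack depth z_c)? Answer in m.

1.35 m

K_a = tan²(45° − 15.4°/2) = 0.5803; √K_a = 0.7618.
The active pressure is zero where K_a γ z = 2c√K_a, so z_c = 2c/(γ√K_a) = 2×8.2/(16.0×0.7618) = 1.346 m.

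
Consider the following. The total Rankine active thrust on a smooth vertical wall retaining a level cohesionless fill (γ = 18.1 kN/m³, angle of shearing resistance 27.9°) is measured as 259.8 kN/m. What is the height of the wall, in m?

K_a = 0.3625. P_a = ½ K_a γ H² ⇒ H = √(2P_a/(K_a γ)).
H = √(2×259.8/(0.3625×18.1)) = 8.899 m.

8.90 m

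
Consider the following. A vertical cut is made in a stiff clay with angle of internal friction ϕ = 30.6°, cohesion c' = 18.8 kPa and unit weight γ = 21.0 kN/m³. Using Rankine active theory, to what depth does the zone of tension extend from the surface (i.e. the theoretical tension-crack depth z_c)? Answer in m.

3.14 m

K_a = tan²(45° − 30.6°/2) = 0.3253; √K_a = 0.5704.
The active pressure is zero where K_a γ z = 2c√K_a, so z_c = 2c/(γ√K_a) = 2×18.8/(21.0×0.5704) = 3.139 m.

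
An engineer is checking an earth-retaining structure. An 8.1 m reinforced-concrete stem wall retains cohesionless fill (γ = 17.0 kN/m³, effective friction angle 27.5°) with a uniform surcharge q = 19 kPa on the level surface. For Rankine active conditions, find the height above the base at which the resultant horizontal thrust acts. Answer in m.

K_a = 0.3682.
Triangular part P₁ = ½K_aγH² = 205.4 at H/3 = 2.700 m; rectangular part P₂ = K_a q H = 56.67 at H/2 = 4.050 m.
ȳ = (P₁·2.700 + P₂·4.050)/(P₁+P₂) = 2.992 m.

2.99 m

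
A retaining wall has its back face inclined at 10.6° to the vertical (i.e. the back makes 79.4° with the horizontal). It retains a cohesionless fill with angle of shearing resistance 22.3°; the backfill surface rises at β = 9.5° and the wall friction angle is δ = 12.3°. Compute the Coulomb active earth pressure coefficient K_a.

K_a = sin²(α+φ) / [sin²α · sin(α−δ) · (1 + √{sin(φ+δ)sin(φ−β) / (sin(α−δ)sin(α+β))})²].
With α = 79.4°, φ = 22.3°, δ = 12.3°, β = 9.5°: K_a = 0.5744.

0.574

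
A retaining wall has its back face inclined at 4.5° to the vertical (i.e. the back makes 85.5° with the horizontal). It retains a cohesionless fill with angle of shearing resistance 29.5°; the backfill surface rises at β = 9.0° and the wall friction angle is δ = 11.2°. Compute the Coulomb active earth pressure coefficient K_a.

0.388

K_a = sin²(α+φ) / [sin²α · sin(α−δ) · (1 + √{sin(φ+δ)sin(φ−β) / (sin(α−δ)sin(α+β))})²].
With α = 85.5°, φ = 29.5°, δ = 11.2°, β = 9.0°: K_a = 0.3878.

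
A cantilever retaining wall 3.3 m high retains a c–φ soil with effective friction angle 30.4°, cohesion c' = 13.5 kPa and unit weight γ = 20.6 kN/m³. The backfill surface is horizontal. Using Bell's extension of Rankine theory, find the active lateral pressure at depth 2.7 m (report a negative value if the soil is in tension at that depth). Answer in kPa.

K_a = (1 − sin φ)/(1 + sin φ) = 0.3280.
σ_a = K_a γ z − 2c√K_a = 0.3280×20.6×2.7 − 2×13.5×0.5727 = 2.780 kPa.

2.78 kPa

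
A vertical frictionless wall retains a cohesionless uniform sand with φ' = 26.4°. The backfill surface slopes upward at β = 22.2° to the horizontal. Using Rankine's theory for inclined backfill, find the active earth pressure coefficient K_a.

K_a = cos β · (cos β − √(cos²β − cos²φ)) / (cos β + √(cos²β − cos²φ)).
cos β = 0.9259, cos φ = 0.8957, √(cos²β − cos²φ) = 0.2344.
K_a = 0.9259 × (0.9259 − 0.2344)/(0.9259 + 0.2344) = 0.5518.

0.552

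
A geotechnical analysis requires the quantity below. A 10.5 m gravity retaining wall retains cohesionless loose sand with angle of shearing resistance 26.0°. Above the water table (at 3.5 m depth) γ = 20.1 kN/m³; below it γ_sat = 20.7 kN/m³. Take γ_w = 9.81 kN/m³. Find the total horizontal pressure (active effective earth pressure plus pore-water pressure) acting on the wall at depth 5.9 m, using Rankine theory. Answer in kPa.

61.2 kPa

K_a = (1 − sin φ)/(1 + sin φ) = 0.3905.
γ' = 20.7 − 9.81 = 10.89 kN/m³.
Effective vertical stress at 5.9 m: σ'_v = 20.1×3.5 + 10.89×2.40 = 96.49 kPa.
σ'_h = K_a σ'_v = 0.3905 × 96.49 = 37.67 kPa; u = γ_w × 2.40 = 23.54 kPa.
Total σ_h = 37.67 + 23.54 = 61.22 kPa.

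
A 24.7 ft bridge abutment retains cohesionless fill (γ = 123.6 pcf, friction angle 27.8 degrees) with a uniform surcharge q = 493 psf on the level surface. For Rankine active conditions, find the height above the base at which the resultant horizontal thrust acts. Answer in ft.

9.24 ft

K_a = 0.3639.
Triangular part P₁ = ½K_aγH² = 13720 at H/3 = 8.233 ft; rectangular part P₂ = K_a q H = 4431 at H/2 = 12.35 ft.
ȳ = (P₁·8.233 + P₂·12.35)/(P₁+P₂) = 9.238 ft.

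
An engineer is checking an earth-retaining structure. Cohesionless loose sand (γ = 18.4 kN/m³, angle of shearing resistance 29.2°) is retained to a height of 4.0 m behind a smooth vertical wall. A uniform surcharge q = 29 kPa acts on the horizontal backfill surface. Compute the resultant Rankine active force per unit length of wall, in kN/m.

K_a = tan²(45° − φ/2) = 0.3442.
Soil triangle: ½ K_a γ H² = 0.5×0.3442×18.4×4.0² = 50.67 kN/m.
Surcharge rectangle: K_a q H = 0.3442×29×4.0 = 39.93 kN/m.
Total = 50.67 + 39.93 = 90.60 kN/m.

90.6 kN/m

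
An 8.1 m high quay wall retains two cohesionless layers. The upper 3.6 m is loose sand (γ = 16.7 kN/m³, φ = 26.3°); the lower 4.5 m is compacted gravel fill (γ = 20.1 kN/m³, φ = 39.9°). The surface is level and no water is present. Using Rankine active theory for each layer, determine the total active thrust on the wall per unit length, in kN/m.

145 kN/m

K_a1 = tan²(45°−26.3°/2) = 0.3859; K_a2 = tan²(45°−39.9°/2) = 0.2184.
Layer 1: σ at base = K_a1 γ₁ h₁ = 23.20 kPa; P₁ = ½×23.20×3.6 = 41.76.
Layer 2: σ_v at top = γ₁h₁ = 60.12; σ_h top = K_a2×60.12 = 13.13; σ_h base = K_a2×(60.12+20.1×4.5) = 32.89.
P₂ = ½(13.13+32.89)×4.5 = 103.5. Total P_a = 41.76+103.5 = 145.3 kN/m.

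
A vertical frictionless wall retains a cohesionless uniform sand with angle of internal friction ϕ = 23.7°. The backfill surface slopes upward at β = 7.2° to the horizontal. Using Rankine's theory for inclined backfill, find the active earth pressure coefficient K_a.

K_a = cos β · (cos β − √(cos²β − cos²φ)) / (cos β + √(cos²β − cos²φ)).
cos β = 0.9921, cos φ = 0.9157, √(cos²β − cos²φ) = 0.3819.
K_a = 0.9921 × (0.9921 − 0.3819)/(0.9921 + 0.3819) = 0.4406.

0.441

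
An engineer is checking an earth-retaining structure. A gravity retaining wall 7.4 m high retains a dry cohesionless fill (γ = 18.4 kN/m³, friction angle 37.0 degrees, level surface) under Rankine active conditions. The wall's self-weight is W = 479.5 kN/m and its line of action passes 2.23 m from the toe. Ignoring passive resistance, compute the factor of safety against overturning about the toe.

K_a = tan²(45° − 37.0°/2) = 0.2486.
P_a = ½K_aγH² = 0.5×0.2486×18.4×7.4² = 125.2 kN/m, acting at H/3 = 2.467 m above the base.
Overturning moment M_o = P_a × H/3 = 125.2 × 2.467 = 308.9.
Resisting moment M_r = W × 2.23 = 479.5 × 2.23 = 1069.
FS_overturning = M_r/M_o = 1069/308.9 = 3.461.

3.46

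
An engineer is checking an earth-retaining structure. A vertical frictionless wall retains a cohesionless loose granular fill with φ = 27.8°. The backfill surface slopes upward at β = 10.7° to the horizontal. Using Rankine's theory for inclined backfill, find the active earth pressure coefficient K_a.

K_a = cos β · (cos β − √(cos²β − cos²φ)) / (cos β + √(cos²β − cos²φ)).
cos β = 0.9826, cos φ = 0.8846, √(cos²β − cos²φ) = 0.4278.
K_a = 0.9826 × (0.9826 − 0.4278)/(0.9826 + 0.4278) = 0.3865.

0.386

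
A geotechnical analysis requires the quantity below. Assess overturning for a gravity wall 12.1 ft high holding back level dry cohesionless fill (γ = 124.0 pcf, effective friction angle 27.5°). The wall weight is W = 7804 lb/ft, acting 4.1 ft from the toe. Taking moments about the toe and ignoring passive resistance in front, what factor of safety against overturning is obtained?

K_a = tan²(45° − 27.5°/2) = 0.3682.
P_a = ½K_aγH² = 0.5×0.3682×124.0×12.1² = 3343 lb/ft, acting at H/3 = 4.033 ft above the base.
Overturning moment M_o = P_a × H/3 = 3343 × 4.033 = 13480.
Resisting moment M_r = W × 4.1 = 7804 × 4.1 = 32000.
FS_overturning = M_r/M_o = 32000/13480 = 2.373.

2.37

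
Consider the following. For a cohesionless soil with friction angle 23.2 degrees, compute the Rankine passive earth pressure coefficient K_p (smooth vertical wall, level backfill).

K_p = (1 + sin φ)/(1 − sin φ) = tan²(45° + 23.2°/2) = 2.300.

2.30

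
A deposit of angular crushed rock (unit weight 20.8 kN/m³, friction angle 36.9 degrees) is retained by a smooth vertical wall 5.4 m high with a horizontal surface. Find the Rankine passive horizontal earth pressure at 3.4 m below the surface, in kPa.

283 kPa

K_p = (1 + sin φ)/(1 − sin φ) = 4.005.
σ_h = K_p γ z = 4.005 × 20.8 × 3.4 = 283.3 kPa.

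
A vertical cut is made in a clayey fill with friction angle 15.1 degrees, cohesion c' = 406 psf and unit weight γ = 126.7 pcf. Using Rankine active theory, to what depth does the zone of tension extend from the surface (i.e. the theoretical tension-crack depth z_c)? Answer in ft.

K_a = tan²(45° − 15.1°/2) = 0.5867; √K_a = 0.7659.
The active pressure is zero where K_a γ z = 2c√K_a, so z_c = 2c/(γ√K_a) = 2×406/(126.7×0.7659) = 8.367 ft.

8.37 ft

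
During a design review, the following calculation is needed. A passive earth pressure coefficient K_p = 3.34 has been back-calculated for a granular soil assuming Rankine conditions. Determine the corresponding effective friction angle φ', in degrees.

32.6°

K_p = (1+sin φ)/(1−sin φ) ⇒ sin φ = (K_p − 1)/(K_p + 1) = 0.5392.
φ = arcsin(0.5392) = 32.63°.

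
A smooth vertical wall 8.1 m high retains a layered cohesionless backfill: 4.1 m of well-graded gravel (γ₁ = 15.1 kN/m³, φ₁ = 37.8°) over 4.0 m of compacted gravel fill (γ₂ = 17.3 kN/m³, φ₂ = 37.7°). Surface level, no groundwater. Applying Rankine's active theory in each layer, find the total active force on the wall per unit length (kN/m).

124 kN/m

K_a1 = tan²(45°−37.8°/2) = 0.2400; K_a2 = tan²(45°−37.7°/2) = 0.2411.
Layer 1: σ at base = K_a1 γ₁ h₁ = 14.86 kPa; P₁ = ½×14.86×4.1 = 30.46.
Layer 2: σ_v at top = γ₁h₁ = 61.91; σ_h top = K_a2×61.91 = 14.92; σ_h base = K_a2×(61.91+17.3×4.0) = 31.61.
P₂ = ½(14.92+31.61)×4.0 = 93.06. Total P_a = 30.46+93.06 = 123.5 kN/m.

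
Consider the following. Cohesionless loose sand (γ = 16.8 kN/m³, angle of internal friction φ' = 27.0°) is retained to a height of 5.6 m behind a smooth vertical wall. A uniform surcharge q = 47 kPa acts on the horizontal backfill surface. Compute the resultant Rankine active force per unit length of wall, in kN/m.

198 kN/m

K_a = tan²(45° − φ/2) = 0.3755.
Soil triangle: ½ K_a γ H² = 0.5×0.3755×16.8×5.6² = 98.92 kN/m.
Surcharge rectangle: K_a q H = 0.3755×47×5.6 = 98.84 kN/m.
Total = 98.92 + 98.84 = 197.8 kN/m.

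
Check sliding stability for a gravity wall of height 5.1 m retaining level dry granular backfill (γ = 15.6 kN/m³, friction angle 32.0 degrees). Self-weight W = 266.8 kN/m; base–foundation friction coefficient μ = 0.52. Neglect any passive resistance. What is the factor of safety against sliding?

2.23

K_a = tan²(45° − 32.0°/2) = 0.3073.
P_a = ½K_aγH² = 0.5×0.3073×15.6×5.1² = 62.34 kN/m, acting at H/3 = 1.700 m above the base.
FS_sliding = μW / P_a = 0.52×266.8 / 62.34 = 2.226.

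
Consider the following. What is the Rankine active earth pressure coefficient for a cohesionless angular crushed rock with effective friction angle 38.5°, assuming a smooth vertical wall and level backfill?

0.233

K_a = tan²(45° − φ/2) = tan²(25.75°) = 0.2327.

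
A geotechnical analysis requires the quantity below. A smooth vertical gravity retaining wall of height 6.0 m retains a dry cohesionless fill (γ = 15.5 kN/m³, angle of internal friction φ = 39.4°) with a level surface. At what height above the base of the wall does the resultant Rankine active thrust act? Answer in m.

2.00 m

K_a = 0.2234.
The pressure distribution is triangular, so the resultant acts at H/3 above the base = 6.0/3 = 2.000 m.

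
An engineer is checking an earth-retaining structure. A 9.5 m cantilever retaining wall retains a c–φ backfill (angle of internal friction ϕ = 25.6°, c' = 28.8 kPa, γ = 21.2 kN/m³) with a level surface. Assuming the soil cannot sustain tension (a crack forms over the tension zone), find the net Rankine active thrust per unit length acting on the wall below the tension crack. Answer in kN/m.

113 kN/m

K_a = 0.3966; √K_a = 0.6297.
Tension-crack depth z_c = 2c/(γ√K_a) = 2×28.8/(21.2×0.6297) = 4.314 m.
σ_a at base = K_a γ H − 2c√K_a = 0.3966×21.2×9.5 − 2×28.8×0.6297 = 43.60 kPa.
P_a = ½ × 43.60 × (H − z_c) = 0.5×43.60×5.186 = 113.0 kN/m.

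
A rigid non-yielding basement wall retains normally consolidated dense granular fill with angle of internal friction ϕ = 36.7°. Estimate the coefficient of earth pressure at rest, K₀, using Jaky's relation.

0.402

K₀ = 1 − sin φ' = 1 − sin 36.7° = 0.4024.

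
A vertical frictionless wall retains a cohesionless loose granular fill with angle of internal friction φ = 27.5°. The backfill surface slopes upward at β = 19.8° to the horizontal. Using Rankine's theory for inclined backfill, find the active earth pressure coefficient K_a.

0.470

K_a = cos β · (cos β − √(cos²β − cos²φ)) / (cos β + √(cos²β − cos²φ)).
cos β = 0.9409, cos φ = 0.8870, √(cos²β − cos²φ) = 0.3138.
K_a = 0.9409 × (0.9409 − 0.3138)/(0.9409 + 0.3138) = 0.4702.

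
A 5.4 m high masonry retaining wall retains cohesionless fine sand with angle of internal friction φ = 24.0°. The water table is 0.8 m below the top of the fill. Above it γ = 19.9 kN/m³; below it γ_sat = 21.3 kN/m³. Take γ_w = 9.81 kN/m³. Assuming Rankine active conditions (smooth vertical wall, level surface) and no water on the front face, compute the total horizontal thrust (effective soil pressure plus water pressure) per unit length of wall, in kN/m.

189 kN/m

K_a = tan²(45° − φ/2) = 0.4217.
γ' = 21.3 − 9.81 = 11.49 kN/m³. Depth below WT = 4.6 m.
σ'_h at WT = K_a γ d_w = 6.714 kPa; at base = 6.714 + K_a γ' × 4.6 = 29.00 kPa.
P₁ (0–0.8 m) = ½×6.714×0.8 = 2.686. P₂ (0.8–5.4 m) = ½(6.714+29.00)×4.6 = 82.15.
P_w = ½ γ_w h₂² = 0.5×9.81×4.6² = 103.8. Total = 2.686+82.15+103.8 = 188.6 kN/m.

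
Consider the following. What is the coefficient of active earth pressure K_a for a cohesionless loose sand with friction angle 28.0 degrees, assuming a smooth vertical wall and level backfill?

0.361

K_a = tan²(45° − φ/2) = tan²(31.00°) = 0.3610.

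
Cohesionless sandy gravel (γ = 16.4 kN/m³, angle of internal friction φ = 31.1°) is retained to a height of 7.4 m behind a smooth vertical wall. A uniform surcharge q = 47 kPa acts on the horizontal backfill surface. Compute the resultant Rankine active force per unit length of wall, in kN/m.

254 kN/m

K_a = tan²(45° − φ/2) = 0.3188.
Soil triangle: ½ K_a γ H² = 0.5×0.3188×16.4×7.4² = 143.2 kN/m.
Surcharge rectangle: K_a q H = 0.3188×47×7.4 = 110.9 kN/m.
Total = 143.2 + 110.9 = 254.0 kN/m.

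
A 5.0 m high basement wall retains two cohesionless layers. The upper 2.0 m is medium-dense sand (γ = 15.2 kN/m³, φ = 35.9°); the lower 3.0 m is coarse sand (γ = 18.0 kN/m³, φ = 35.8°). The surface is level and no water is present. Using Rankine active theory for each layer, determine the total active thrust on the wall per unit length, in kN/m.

K_a1 = tan²(45°−35.9°/2) = 0.2607; K_a2 = tan²(45°−35.8°/2) = 0.2619.
Layer 1: σ at base = K_a1 γ₁ h₁ = 7.926 kPa; P₁ = ½×7.926×2.0 = 7.926.
Layer 2: σ_v at top = γ₁h₁ = 30.40; σ_h top = K_a2×30.40 = 7.961; σ_h base = K_a2×(30.40+18.0×3.0) = 22.10.
P₂ = ½(7.961+22.10)×3.0 = 45.09. Total P_a = 7.926+45.09 = 53.02 kN/m.

53.0 kN/m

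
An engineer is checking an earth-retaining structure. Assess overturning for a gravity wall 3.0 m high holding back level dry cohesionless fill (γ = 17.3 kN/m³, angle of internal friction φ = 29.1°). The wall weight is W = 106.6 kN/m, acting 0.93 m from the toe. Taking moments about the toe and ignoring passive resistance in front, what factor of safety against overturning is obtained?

3.68

K_a = tan²(45° − 29.1°/2) = 0.3456.
P_a = ½K_aγH² = 0.5×0.3456×17.3×3.0² = 26.90 kN/m, acting at H/3 = 1.000 m above the base.
Overturning moment M_o = P_a × H/3 = 26.90 × 1.000 = 26.90.
Resisting moment M_r = W × 0.93 = 106.6 × 0.93 = 99.14.
FS_overturning = M_r/M_o = 99.14/26.90 = 3.685.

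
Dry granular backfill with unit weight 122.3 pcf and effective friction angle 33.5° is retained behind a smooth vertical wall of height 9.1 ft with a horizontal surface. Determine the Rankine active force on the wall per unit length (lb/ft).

K_a = tan²(45° − φ/2) = 0.2887.
P_a = ½ K_a γ H² = 0.5 × 0.2887 × 122.3 × 9.1² = 1462 lb/ft.

1460 lb/ft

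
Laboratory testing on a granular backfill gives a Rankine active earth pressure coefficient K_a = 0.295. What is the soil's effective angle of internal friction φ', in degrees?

33.0°

K_a = tan²(45° − φ/2) ⇒ 45° − φ/2 = arctan(√0.295) = 28.51°.
φ = 2(45° − 28.51°) = 32.98°.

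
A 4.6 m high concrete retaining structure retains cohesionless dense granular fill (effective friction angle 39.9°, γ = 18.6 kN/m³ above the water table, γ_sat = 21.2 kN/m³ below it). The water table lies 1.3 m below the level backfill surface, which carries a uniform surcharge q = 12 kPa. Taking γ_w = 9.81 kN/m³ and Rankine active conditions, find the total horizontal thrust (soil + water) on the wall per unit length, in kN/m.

99.9 kN/m

K_a = tan²(45° − φ/2) = 0.2184.
γ' = 21.2 − 9.81 = 11.39 kN/m³. h₂ = H − d_w = 3.3 m.
σ'_h: at surface K_a·q = 2.621; at WT K_a(q+γd_w) = 7.903; at base K_a(q+γd_w+γ'h₂) = 16.11 kPa.
P₁ = ½(2.621+7.903)×1.3 = 6.841; P₂ = ½(7.903+16.11)×3.3 = 39.63; P_w = ½γ_w h₂² = 53.42.
Total = 6.841+39.63+53.42 = 99.88 kN/m.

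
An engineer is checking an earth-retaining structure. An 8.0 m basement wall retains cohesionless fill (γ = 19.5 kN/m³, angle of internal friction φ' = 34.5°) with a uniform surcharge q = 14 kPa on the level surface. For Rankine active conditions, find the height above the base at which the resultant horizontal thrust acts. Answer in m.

2.87 m

K_a = 0.2768.
Triangular part P₁ = ½K_aγH² = 172.7 at H/3 = 2.667 m; rectangular part P₂ = K_a q H = 31.00 at H/2 = 4.000 m.
ȳ = (P₁·2.667 + P₂·4.000)/(P₁+P₂) = 2.870 m.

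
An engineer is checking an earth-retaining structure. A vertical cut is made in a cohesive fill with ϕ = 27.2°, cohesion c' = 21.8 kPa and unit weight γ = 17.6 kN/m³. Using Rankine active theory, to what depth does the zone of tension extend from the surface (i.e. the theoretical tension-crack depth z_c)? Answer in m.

4.06 m

K_a = tan²(45° − 27.2°/2) = 0.3726; √K_a = 0.6104.
The active pressure is zero where K_a γ z = 2c√K_a, so z_c = 2c/(γ√K_a) = 2×21.8/(17.6×0.6104) = 4.058 m.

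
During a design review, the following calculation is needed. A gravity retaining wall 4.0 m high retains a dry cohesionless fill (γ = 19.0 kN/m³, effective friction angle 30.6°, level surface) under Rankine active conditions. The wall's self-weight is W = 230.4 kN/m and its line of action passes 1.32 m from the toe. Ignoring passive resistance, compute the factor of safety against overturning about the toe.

4.61

K_a = tan²(45° − 30.6°/2) = 0.3253.
P_a = ½K_aγH² = 0.5×0.3253×19.0×4.0² = 49.45 kN/m, acting at H/3 = 1.333 m above the base.
Overturning moment M_o = P_a × H/3 = 49.45 × 1.333 = 65.94.
Resisting moment M_r = W × 1.32 = 230.4 × 1.32 = 304.1.
FS_overturning = M_r/M_o = 304.1/65.94 = 4.612.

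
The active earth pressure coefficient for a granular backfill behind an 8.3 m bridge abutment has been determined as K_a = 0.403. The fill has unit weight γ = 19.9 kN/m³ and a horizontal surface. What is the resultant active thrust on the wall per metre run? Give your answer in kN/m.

P = ½ K_a γ H² = 0.5 × 0.403 × 19.9 × 8.3² = 276.2 kN/m.

276 kN/m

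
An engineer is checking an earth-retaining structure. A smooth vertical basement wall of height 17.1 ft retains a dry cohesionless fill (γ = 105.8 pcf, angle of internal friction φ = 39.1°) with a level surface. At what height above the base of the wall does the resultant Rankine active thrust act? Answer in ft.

5.70 ft

K_a = 0.2265.
The pressure distribution is triangular, so the resultant acts at H/3 above the base = 17.1/3 = 5.700 ft.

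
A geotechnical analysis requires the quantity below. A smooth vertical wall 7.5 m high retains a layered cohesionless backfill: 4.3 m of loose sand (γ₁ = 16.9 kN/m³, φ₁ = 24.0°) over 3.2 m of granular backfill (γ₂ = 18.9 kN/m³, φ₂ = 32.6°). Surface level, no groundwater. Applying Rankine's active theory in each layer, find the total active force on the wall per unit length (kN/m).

165 kN/m

K_a1 = tan²(45°−24.0°/2) = 0.4217; K_a2 = tan²(45°−32.6°/2) = 0.2997.
Layer 1: σ at base = K_a1 γ₁ h₁ = 30.65 kPa; P₁ = ½×30.65×4.3 = 65.89.
Layer 2: σ_v at top = γ₁h₁ = 72.67; σ_h top = K_a2×72.67 = 21.78; σ_h base = K_a2×(72.67+18.9×3.2) = 39.91.
P₂ = ½(21.78+39.91)×3.2 = 98.71. Total P_a = 65.89+98.71 = 164.6 kN/m.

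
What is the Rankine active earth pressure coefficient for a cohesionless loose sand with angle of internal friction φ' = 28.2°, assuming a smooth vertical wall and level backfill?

K_a = (1 − sin φ)/(1 + sin φ) = (1 − sin 28.2°)/(1 + sin 28.2°) = 0.3582.

0.358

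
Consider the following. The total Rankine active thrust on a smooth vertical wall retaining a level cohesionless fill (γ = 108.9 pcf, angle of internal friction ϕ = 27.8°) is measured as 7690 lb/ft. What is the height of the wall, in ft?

19.7 ft

K_a = 0.3639. P_a = ½ K_a γ H² ⇒ H = √(2P_a/(K_a γ)).
H = √(2×7690/(0.3639×108.9)) = 19.70 ft.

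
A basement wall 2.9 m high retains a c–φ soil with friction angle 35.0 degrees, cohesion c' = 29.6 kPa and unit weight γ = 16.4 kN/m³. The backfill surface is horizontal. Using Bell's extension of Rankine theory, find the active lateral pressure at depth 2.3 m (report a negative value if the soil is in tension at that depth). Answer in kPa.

-20.6 kPa

K_a = (1 − sin φ)/(1 + sin φ) = 0.2710.
σ_a = K_a γ z − 2c√K_a = 0.2710×16.4×2.3 − 2×29.6×0.5206 = -20.60 kPa.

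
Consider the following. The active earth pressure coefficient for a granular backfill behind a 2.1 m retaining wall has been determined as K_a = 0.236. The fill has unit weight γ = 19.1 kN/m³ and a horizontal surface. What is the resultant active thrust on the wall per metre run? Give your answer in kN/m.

9.94 kN/m

P = ½ K_a γ H² = 0.5 × 0.236 × 19.1 × 2.1² = 9.939 kN/m.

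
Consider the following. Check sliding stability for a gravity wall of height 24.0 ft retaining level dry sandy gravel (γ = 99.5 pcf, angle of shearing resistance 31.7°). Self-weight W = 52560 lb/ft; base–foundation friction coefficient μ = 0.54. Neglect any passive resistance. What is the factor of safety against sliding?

3.18

K_a = tan²(45° − 31.7°/2) = 0.3111.
P_a = ½K_aγH² = 0.5×0.3111×99.5×24.0² = 8914 lb/ft, acting at H/3 = 8.000 ft above the base.
FS_sliding = μW / P_a = 0.54×52560 / 8914 = 3.184.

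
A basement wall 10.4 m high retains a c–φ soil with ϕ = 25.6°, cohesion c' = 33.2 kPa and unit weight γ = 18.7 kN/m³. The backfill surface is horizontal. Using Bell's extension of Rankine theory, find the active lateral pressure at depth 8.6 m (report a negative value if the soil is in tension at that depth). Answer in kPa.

K_a = (1 − sin φ)/(1 + sin φ) = 0.3966.
σ_a = K_a γ z − 2c√K_a = 0.3966×18.7×8.6 − 2×33.2×0.6297 = 21.96 kPa.

22.0 kPa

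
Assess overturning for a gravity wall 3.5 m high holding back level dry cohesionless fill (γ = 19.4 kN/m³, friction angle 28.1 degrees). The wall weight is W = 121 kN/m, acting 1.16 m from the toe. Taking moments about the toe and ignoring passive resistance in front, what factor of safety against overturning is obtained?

K_a = tan²(45° − 28.1°/2) = 0.3596.
P_a = ½K_aγH² = 0.5×0.3596×19.4×3.5² = 42.73 kN/m, acting at H/3 = 1.167 m above the base.
Overturning moment M_o = P_a × H/3 = 42.73 × 1.167 = 49.85.
Resisting moment M_r = W × 1.16 = 121 × 1.16 = 140.4.
FS_overturning = M_r/M_o = 140.4/49.85 = 2.816.

2.82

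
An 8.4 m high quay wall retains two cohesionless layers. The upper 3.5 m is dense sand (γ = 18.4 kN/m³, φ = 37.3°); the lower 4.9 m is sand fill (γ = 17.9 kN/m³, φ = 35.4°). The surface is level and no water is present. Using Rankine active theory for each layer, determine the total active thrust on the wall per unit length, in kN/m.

K_a1 = tan²(45°−37.3°/2) = 0.2453; K_a2 = tan²(45°−35.4°/2) = 0.2664.
Layer 1: σ at base = K_a1 γ₁ h₁ = 15.80 kPa; P₁ = ½×15.80×3.5 = 27.65.
Layer 2: σ_v at top = γ₁h₁ = 64.40; σ_h top = K_a2×64.40 = 17.16; σ_h base = K_a2×(64.40+17.9×4.9) = 40.52.
P₂ = ½(17.16+40.52)×4.9 = 141.3. Total P_a = 27.65+141.3 = 169.0 kN/m.

169 kN/m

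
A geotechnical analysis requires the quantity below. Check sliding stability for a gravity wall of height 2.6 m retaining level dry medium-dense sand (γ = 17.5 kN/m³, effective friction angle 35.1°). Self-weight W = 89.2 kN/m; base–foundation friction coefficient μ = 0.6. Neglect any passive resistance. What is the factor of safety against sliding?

3.35

K_a = tan²(45° − 35.1°/2) = 0.2698.
P_a = ½K_aγH² = 0.5×0.2698×17.5×2.6² = 15.96 kN/m, acting at H/3 = 0.8667 m above the base.
FS_sliding = μW / P_a = 0.6×89.2 / 15.96 = 3.353.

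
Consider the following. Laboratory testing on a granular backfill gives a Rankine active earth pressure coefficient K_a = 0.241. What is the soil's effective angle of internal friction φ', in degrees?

K_a = tan²(45° − φ/2) ⇒ 45° − φ/2 = arctan(√0.241) = 26.15°.
φ = 2(45° − 26.15°) = 37.71°.

37.7°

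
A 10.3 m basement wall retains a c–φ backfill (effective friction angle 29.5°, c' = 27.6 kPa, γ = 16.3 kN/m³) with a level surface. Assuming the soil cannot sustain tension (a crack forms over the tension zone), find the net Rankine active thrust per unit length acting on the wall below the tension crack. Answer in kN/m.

56.0 kN/m

K_a = 0.3401; √K_a = 0.5832.
Tension-crack depth z_c = 2c/(γ√K_a) = 2×27.6/(16.3×0.5832) = 5.807 m.
σ_a at base = K_a γ H − 2c√K_a = 0.3401×16.3×10.3 − 2×27.6×0.5832 = 24.91 kPa.
P_a = ½ × 24.91 × (H − z_c) = 0.5×24.91×4.493 = 55.96 kN/m.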